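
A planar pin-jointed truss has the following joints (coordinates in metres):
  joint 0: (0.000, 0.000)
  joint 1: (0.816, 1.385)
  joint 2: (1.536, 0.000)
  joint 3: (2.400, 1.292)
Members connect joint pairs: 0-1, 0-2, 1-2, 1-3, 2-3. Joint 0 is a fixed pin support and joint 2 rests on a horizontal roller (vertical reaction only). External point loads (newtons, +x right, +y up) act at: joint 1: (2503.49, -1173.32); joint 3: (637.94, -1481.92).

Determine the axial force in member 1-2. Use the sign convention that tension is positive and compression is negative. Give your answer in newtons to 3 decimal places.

N=4 nodes, M=5 members, R=3 reactions → 2N=8, M+R=8
member 0 (0-1): L=1.6075, (cx,cy)=(0.5076,0.8616)
member 1 (0-2): L=1.5360, (cx,cy)=(1.0000,0.0000)
member 2 (1-2): L=1.5610, (cx,cy)=(0.4613,-0.8873)
member 3 (1-3): L=1.5867, (cx,cy)=(0.9983,-0.0586)
member 4 (2-3): L=1.5543, (cx,cy)=(0.5559,0.8313)
solve A·x = −loads:
  F[0-1] = +3571.9929 N (tension)
  F[0-2] = +1328.2217 N (tension)
  F[1-2] = -4894.6937 N (compression)
  F[1-3] = +1570.1041 N (tension)
  F[2-3] = -1672.0381 N (compression)
  Rx@0 = -3141.4300 N
  Ry@0 = -3077.5655 N
  Ry@2 = +5732.8055 N

-4894.694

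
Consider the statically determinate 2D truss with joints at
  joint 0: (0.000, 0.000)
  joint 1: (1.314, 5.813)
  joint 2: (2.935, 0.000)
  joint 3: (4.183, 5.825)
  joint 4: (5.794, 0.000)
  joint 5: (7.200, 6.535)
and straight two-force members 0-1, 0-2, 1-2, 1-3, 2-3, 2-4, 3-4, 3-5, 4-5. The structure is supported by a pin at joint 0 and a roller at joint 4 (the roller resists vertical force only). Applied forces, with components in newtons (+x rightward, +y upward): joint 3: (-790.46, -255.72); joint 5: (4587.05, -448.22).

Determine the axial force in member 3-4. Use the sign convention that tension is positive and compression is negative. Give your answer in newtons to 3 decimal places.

N=6 nodes, M=9 members, R=3 reactions → 2N=12, M+R=12
member 0 (0-1): L=5.9597, (cx,cy)=(0.2205,0.9754)
member 1 (0-2): L=2.9350, (cx,cy)=(1.0000,0.0000)
member 2 (1-2): L=6.0348, (cx,cy)=(0.2686,-0.9632)
member 3 (1-3): L=2.8690, (cx,cy)=(1.0000,0.0042)
member 4 (2-3): L=5.9572, (cx,cy)=(0.2095,0.9778)
member 5 (2-4): L=2.8590, (cx,cy)=(1.0000,0.0000)
member 6 (3-4): L=6.0437, (cx,cy)=(0.2666,-0.9638)
member 7 (3-5): L=3.0994, (cx,cy)=(0.9734,0.2291)
member 8 (4-5): L=6.6845, (cx,cy)=(0.2103,0.9776)
solve A·x = −loads:
  F[0-1] = +4528.1002 N (tension)
  F[0-2] = +2798.2240 N (tension)
  F[1-2] = -4575.5053 N (compression)
  F[1-3] = +2227.4096 N (tension)
  F[2-3] = +4507.3712 N (tension)
  F[2-4] = +624.9295 N (tension)
  F[3-4] = -3643.2463 N (compression)
  F[3-5] = +5068.0293 N (tension)
  F[4-5] = -1646.0029 N (compression)
  Rx@0 = -3796.5900 N
  Ry@0 = -4416.6680 N
  Ry@4 = +5120.6080 N

-3643.246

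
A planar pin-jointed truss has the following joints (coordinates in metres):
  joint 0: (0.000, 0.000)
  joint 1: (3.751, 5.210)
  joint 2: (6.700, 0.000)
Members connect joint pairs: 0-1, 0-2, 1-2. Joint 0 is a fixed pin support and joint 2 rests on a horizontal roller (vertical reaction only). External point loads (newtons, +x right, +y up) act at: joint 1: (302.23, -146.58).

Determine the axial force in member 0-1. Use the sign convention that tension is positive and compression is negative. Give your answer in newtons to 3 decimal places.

210.093

N=3 nodes, M=3 members, R=3 reactions → 2N=6, M+R=6
member 0 (0-1): L=6.4198, (cx,cy)=(0.5843,0.8115)
member 1 (0-2): L=6.7000, (cx,cy)=(1.0000,0.0000)
member 2 (1-2): L=5.9867, (cx,cy)=(0.4926,-0.8703)
solve A·x = −loads:
  F[0-1] = +210.0927 N (tension)
  F[0-2] = +179.4761 N (tension)
  F[1-2] = -364.3512 N (compression)
  Rx@0 = -302.2300 N
  Ry@0 = -170.5006 N
  Ry@2 = +317.0806 N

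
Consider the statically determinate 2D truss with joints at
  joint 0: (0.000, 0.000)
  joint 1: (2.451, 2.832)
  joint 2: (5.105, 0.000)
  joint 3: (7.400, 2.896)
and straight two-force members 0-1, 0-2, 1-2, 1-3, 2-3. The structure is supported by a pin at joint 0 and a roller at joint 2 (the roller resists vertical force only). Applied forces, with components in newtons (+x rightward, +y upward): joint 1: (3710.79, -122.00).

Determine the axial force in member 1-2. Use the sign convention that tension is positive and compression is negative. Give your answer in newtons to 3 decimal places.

N=4 nodes, M=5 members, R=3 reactions → 2N=8, M+R=8
member 0 (0-1): L=3.7453, (cx,cy)=(0.6544,0.7561)
member 1 (0-2): L=5.1050, (cx,cy)=(1.0000,0.0000)
member 2 (1-2): L=3.8812, (cx,cy)=(0.6838,-0.7297)
member 3 (1-3): L=4.9494, (cx,cy)=(0.9999,0.0129)
member 4 (2-3): L=3.6951, (cx,cy)=(0.6211,0.7837)
solve A·x = −loads:
  F[0-1] = +2638.5865 N (tension)
  F[0-2] = +1984.0674 N (tension)
  F[1-2] = -2901.5148 N (compression)
  F[1-3] = +0.0000 N (tension)
  F[2-3] = -0.0000 N (compression)
  Rx@0 = -3710.7900 N
  Ry@0 = -1995.1360 N
  Ry@2 = +2117.1360 N

-2901.515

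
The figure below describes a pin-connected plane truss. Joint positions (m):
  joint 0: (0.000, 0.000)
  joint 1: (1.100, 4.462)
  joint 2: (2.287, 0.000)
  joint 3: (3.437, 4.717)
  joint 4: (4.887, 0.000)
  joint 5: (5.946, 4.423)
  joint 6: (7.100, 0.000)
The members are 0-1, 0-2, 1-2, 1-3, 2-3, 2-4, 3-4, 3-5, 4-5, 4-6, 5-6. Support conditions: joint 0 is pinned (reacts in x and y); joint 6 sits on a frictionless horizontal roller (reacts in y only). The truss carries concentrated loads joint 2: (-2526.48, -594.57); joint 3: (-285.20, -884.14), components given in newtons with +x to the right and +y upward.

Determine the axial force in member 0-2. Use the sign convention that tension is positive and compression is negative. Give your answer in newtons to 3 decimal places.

N=7 nodes, M=11 members, R=3 reactions → 2N=14, M+R=14
member 0 (0-1): L=4.5956, (cx,cy)=(0.2394,0.9709)
member 1 (0-2): L=2.2870, (cx,cy)=(1.0000,0.0000)
member 2 (1-2): L=4.6172, (cx,cy)=(0.2571,-0.9664)
member 3 (1-3): L=2.3509, (cx,cy)=(0.9941,0.1085)
member 4 (2-3): L=4.8552, (cx,cy)=(0.2369,0.9715)
member 5 (2-4): L=2.6000, (cx,cy)=(1.0000,0.0000)
member 6 (3-4): L=4.9348, (cx,cy)=(0.2938,-0.9559)
member 7 (3-5): L=2.5262, (cx,cy)=(0.9932,-0.1164)
member 8 (4-5): L=4.5480, (cx,cy)=(0.2328,0.9725)
member 9 (4-6): L=2.2130, (cx,cy)=(1.0000,0.0000)
member 10 (5-6): L=4.5711, (cx,cy)=(0.2525,-0.9676)
solve A·x = −loads:
  F[0-1] = -1080.0668 N (compression)
  F[0-2] = -2553.1553 N (compression)
  F[1-2] = +1026.1662 N (tension)
  F[1-3] = -525.4348 N (compression)
  F[2-3] = -408.7373 N (compression)
  F[2-4] = +333.9486 N (tension)
  F[3-4] = -424.2421 N (compression)
  F[3-5] = -210.7258 N (compression)
  F[4-5] = +416.9766 N (tension)
  F[4-6] = +112.2012 N (tension)
  F[5-6] = -444.4359 N (compression)
  Rx@0 = +2811.6800 N
  Ry@0 = +1048.6702 N
  Ry@6 = +430.0398 N

-2553.155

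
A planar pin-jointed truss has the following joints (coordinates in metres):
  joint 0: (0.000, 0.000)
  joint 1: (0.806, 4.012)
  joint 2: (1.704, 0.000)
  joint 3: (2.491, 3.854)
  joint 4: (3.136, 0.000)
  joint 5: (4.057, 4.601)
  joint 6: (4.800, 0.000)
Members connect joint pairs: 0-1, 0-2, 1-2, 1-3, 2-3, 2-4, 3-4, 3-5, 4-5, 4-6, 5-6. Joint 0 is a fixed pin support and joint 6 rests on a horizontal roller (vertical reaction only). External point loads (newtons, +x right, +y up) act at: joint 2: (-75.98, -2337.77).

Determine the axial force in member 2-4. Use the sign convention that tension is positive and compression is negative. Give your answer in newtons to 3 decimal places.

N=7 nodes, M=11 members, R=3 reactions → 2N=14, M+R=14
member 0 (0-1): L=4.0922, (cx,cy)=(0.1970,0.9804)
member 1 (0-2): L=1.7040, (cx,cy)=(1.0000,0.0000)
member 2 (1-2): L=4.1113, (cx,cy)=(0.2184,-0.9759)
member 3 (1-3): L=1.6924, (cx,cy)=(0.9956,-0.0934)
member 4 (2-3): L=3.9335, (cx,cy)=(0.2001,0.9798)
member 5 (2-4): L=1.4320, (cx,cy)=(1.0000,0.0000)
member 6 (3-4): L=3.9076, (cx,cy)=(0.1651,-0.9863)
member 7 (3-5): L=1.7350, (cx,cy)=(0.9026,0.4305)
member 8 (4-5): L=4.6923, (cx,cy)=(0.1963,0.9805)
member 9 (4-6): L=1.6640, (cx,cy)=(1.0000,0.0000)
member 10 (5-6): L=4.6606, (cx,cy)=(0.1594,-0.9872)
solve A·x = −loads:
  F[0-1] = -1537.9891 N (compression)
  F[0-2] = +226.9453 N (tension)
  F[1-2] = +1608.0285 N (tension)
  F[1-3] = -657.0268 N (compression)
  F[2-3] = +784.4296 N (tension)
  F[2-4] = +497.2129 N (tension)
  F[3-4] = -1001.9386 N (compression)
  F[3-5] = -367.6490 N (compression)
  F[4-5] = +1007.7989 N (tension)
  F[4-6] = +134.0191 N (tension)
  F[5-6] = -840.6599 N (compression)
  Rx@0 = +75.9800 N
  Ry@0 = +1507.8616 N
  Ry@6 = +829.9083 N

497.213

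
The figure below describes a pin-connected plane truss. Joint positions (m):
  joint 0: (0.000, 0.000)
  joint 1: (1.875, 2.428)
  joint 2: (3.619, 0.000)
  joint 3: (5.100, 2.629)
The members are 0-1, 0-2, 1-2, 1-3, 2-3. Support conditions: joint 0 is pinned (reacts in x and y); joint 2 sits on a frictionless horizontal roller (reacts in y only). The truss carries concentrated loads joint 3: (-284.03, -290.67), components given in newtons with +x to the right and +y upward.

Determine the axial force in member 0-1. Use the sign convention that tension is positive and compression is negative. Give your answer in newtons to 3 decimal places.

N=4 nodes, M=5 members, R=3 reactions → 2N=8, M+R=8
member 0 (0-1): L=3.0677, (cx,cy)=(0.6112,0.7915)
member 1 (0-2): L=3.6190, (cx,cy)=(1.0000,0.0000)
member 2 (1-2): L=2.9894, (cx,cy)=(0.5834,-0.8122)
member 3 (1-3): L=3.2313, (cx,cy)=(0.9981,0.0622)
member 4 (2-3): L=3.0174, (cx,cy)=(0.4908,0.8713)
solve A·x = −loads:
  F[0-1] = -110.4035 N (compression)
  F[0-2] = -216.5507 N (compression)
  F[1-2] = +98.0203 N (tension)
  F[1-3] = -124.9051 N (compression)
  F[2-3] = -324.7004 N (compression)
  Rx@0 = +284.0300 N
  Ry@0 = +87.3812 N
  Ry@2 = +203.2888 N

-110.404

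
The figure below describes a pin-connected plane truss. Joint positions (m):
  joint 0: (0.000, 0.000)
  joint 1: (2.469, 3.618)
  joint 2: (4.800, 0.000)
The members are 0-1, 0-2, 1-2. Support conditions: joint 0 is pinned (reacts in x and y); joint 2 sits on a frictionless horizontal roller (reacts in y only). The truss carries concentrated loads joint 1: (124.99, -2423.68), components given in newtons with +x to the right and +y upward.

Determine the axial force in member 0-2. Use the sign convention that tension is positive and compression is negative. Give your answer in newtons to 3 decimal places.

N=3 nodes, M=3 members, R=3 reactions → 2N=6, M+R=6
member 0 (0-1): L=4.3802, (cx,cy)=(0.5637,0.8260)
member 1 (0-2): L=4.8000, (cx,cy)=(1.0000,0.0000)
member 2 (1-2): L=4.3039, (cx,cy)=(0.5416,-0.8406)
solve A·x = −loads:
  F[0-1] = -1310.8891 N (compression)
  F[0-2] = +863.9078 N (tension)
  F[1-2] = -1595.0947 N (compression)
  Rx@0 = -124.9900 N
  Ry@0 = +1082.7884 N
  Ry@2 = +1340.8916 N

863.908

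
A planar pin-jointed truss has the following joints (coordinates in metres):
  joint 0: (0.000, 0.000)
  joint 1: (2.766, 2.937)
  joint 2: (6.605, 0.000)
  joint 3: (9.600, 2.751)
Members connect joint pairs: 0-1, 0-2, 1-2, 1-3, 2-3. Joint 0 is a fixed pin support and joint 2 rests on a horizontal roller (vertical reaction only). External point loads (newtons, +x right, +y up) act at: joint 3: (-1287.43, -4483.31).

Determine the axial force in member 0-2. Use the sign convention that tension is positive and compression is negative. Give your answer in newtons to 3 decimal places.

-2697.001

N=4 nodes, M=5 members, R=3 reactions → 2N=8, M+R=8
member 0 (0-1): L=4.0344, (cx,cy)=(0.6856,0.7280)
member 1 (0-2): L=6.6050, (cx,cy)=(1.0000,0.0000)
member 2 (1-2): L=4.8336, (cx,cy)=(0.7942,-0.6076)
member 3 (1-3): L=6.8365, (cx,cy)=(0.9996,-0.0272)
member 4 (2-3): L=4.0667, (cx,cy)=(0.7365,0.6765)
solve A·x = −loads:
  F[0-1] = +2055.9771 N (tension)
  F[0-2] = -2697.0010 N (compression)
  F[1-2] = -2619.5748 N (compression)
  F[1-3] = +3491.4047 N (tension)
  F[2-3] = -6487.0844 N (compression)
  Rx@0 = +1287.4300 N
  Ry@0 = -1496.7136 N
  Ry@2 = +5980.0236 N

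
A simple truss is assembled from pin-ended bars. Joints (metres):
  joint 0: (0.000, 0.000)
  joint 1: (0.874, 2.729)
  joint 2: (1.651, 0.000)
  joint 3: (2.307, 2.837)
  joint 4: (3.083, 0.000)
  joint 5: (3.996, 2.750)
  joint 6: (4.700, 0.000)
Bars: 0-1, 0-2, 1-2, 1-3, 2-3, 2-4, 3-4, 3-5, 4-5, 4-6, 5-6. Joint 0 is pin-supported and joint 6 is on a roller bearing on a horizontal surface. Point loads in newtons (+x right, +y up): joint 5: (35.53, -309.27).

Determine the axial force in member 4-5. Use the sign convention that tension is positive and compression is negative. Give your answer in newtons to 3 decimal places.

N=7 nodes, M=11 members, R=3 reactions → 2N=14, M+R=14
member 0 (0-1): L=2.8655, (cx,cy)=(0.3050,0.9524)
member 1 (0-2): L=1.6510, (cx,cy)=(1.0000,0.0000)
member 2 (1-2): L=2.8375, (cx,cy)=(0.2738,-0.9618)
member 3 (1-3): L=1.4371, (cx,cy)=(0.9972,0.0752)
member 4 (2-3): L=2.9119, (cx,cy)=(0.2253,0.9743)
member 5 (2-4): L=1.4320, (cx,cy)=(1.0000,0.0000)
member 6 (3-4): L=2.9412, (cx,cy)=(0.2638,-0.9646)
member 7 (3-5): L=1.6912, (cx,cy)=(0.9987,-0.0514)
member 8 (4-5): L=2.8976, (cx,cy)=(0.3151,0.9491)
member 9 (4-6): L=1.6170, (cx,cy)=(1.0000,0.0000)
member 10 (5-6): L=2.8387, (cx,cy)=(0.2480,-0.9688)
solve A·x = −loads:
  F[0-1] = -26.8135 N (compression)
  F[0-2] = +43.7082 N (tension)
  F[1-2] = +25.3656 N (tension)
  F[1-3] = -15.1671 N (compression)
  F[2-3] = -25.0397 N (compression)
  F[2-4] = +56.2953 N (tension)
  F[3-4] = +27.9770 N (tension)
  F[3-5] = -28.1840 N (compression)
  F[4-5] = -28.4341 N (compression)
  F[4-6] = +72.6359 N (tension)
  F[5-6] = -292.8840 N (compression)
  Rx@0 = -35.5300 N
  Ry@0 = +25.5359 N
  Ry@6 = +283.7341 N

-28.434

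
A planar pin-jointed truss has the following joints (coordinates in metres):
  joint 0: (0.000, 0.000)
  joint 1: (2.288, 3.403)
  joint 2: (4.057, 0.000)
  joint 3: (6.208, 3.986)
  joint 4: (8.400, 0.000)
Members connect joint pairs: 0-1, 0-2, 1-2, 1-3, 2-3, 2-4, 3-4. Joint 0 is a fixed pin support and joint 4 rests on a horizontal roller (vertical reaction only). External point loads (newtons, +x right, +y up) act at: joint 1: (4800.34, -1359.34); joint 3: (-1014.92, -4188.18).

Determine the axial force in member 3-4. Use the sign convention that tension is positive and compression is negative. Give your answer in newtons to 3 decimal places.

N=5 nodes, M=7 members, R=3 reactions → 2N=10, M+R=10
member 0 (0-1): L=4.1007, (cx,cy)=(0.5580,0.8299)
member 1 (0-2): L=4.0570, (cx,cy)=(1.0000,0.0000)
member 2 (1-2): L=3.8353, (cx,cy)=(0.4612,-0.8873)
member 3 (1-3): L=3.9631, (cx,cy)=(0.9891,0.1471)
member 4 (2-3): L=4.5293, (cx,cy)=(0.4749,0.8800)
member 5 (2-4): L=4.3430, (cx,cy)=(1.0000,0.0000)
member 6 (3-4): L=4.5490, (cx,cy)=(0.4819,-0.8762)
solve A·x = −loads:
  F[0-1] = -745.7714 N (compression)
  F[0-2] = +4201.5306 N (tension)
  F[1-2] = -1586.2575 N (compression)
  F[1-3] = -4534.1371 N (compression)
  F[2-3] = +1599.3044 N (tension)
  F[2-4] = +2710.3746 N (tension)
  F[3-4] = -5624.7228 N (compression)
  Rx@0 = -3785.4200 N
  Ry@0 = +618.8918 N
  Ry@4 = +4928.6282 N

-5624.723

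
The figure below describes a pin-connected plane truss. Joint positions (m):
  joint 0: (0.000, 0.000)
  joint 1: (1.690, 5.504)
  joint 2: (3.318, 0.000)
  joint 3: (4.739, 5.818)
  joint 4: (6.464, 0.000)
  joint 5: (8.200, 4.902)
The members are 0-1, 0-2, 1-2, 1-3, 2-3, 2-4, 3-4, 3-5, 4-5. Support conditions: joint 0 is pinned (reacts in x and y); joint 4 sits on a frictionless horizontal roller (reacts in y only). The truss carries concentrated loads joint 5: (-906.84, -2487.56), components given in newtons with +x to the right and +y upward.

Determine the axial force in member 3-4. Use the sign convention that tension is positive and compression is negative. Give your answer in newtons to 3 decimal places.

N=6 nodes, M=9 members, R=3 reactions → 2N=12, M+R=12
member 0 (0-1): L=5.7576, (cx,cy)=(0.2935,0.9560)
member 1 (0-2): L=3.3180, (cx,cy)=(1.0000,0.0000)
member 2 (1-2): L=5.7397, (cx,cy)=(0.2836,-0.9589)
member 3 (1-3): L=3.0651, (cx,cy)=(0.9947,0.1024)
member 4 (2-3): L=5.9890, (cx,cy)=(0.2373,0.9714)
member 5 (2-4): L=3.1460, (cx,cy)=(1.0000,0.0000)
member 6 (3-4): L=6.0683, (cx,cy)=(0.2843,-0.9587)
member 7 (3-5): L=3.5802, (cx,cy)=(0.9667,-0.2559)
member 8 (4-5): L=5.2003, (cx,cy)=(0.3338,0.9426)
solve A·x = −loads:
  F[0-1] = -20.5405 N (compression)
  F[0-2] = -900.8109 N (compression)
  F[1-2] = +19.2430 N (tension)
  F[1-3] = -11.5479 N (compression)
  F[2-3] = -18.9952 N (compression)
  F[2-4] = -890.8459 N (compression)
  F[3-4] = +27.0158 N (tension)
  F[3-5] = -24.4888 N (compression)
  F[4-5] = -2645.5904 N (compression)
  Rx@0 = +906.8400 N
  Ry@0 = +19.6358 N
  Ry@4 = +2467.9242 N

27.016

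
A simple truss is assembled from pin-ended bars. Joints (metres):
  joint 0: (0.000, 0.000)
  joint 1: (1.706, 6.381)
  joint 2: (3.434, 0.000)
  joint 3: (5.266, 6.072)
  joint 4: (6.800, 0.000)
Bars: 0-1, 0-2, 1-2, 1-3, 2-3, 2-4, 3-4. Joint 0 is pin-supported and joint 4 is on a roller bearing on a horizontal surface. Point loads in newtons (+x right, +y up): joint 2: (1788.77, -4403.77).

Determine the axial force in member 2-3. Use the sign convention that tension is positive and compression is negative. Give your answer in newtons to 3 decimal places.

2214.003

N=5 nodes, M=7 members, R=3 reactions → 2N=10, M+R=10
member 0 (0-1): L=6.6051, (cx,cy)=(0.2583,0.9661)
member 1 (0-2): L=3.4340, (cx,cy)=(1.0000,0.0000)
member 2 (1-2): L=6.6108, (cx,cy)=(0.2614,-0.9652)
member 3 (1-3): L=3.5734, (cx,cy)=(0.9963,-0.0865)
member 4 (2-3): L=6.3424, (cx,cy)=(0.2889,0.9574)
member 5 (2-4): L=3.3660, (cx,cy)=(1.0000,0.0000)
member 6 (3-4): L=6.2628, (cx,cy)=(0.2449,-0.9695)
solve A·x = −loads:
  F[0-1] = -2256.4293 N (compression)
  F[0-2] = +2371.5708 N (tension)
  F[1-2] = +2366.4129 N (tension)
  F[1-3] = -1205.8721 N (compression)
  F[2-3] = +2214.0035 N (tension)
  F[2-4] = +561.8361 N (tension)
  F[3-4] = -2293.7759 N (compression)
  Rx@0 = -1788.7700 N
  Ry@0 = +2179.8662 N
  Ry@4 = +2223.9039 N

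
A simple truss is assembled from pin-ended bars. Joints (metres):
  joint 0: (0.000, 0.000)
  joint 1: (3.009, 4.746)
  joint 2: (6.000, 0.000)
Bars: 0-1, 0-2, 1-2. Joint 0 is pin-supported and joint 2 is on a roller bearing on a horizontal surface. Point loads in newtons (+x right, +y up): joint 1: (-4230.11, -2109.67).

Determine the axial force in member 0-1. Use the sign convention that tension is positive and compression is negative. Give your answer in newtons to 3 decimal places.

-5207.066

N=3 nodes, M=3 members, R=3 reactions → 2N=6, M+R=6
member 0 (0-1): L=5.6195, (cx,cy)=(0.5355,0.8446)
member 1 (0-2): L=6.0000, (cx,cy)=(1.0000,0.0000)
member 2 (1-2): L=5.6099, (cx,cy)=(0.5332,-0.8460)
solve A·x = −loads:
  F[0-1] = -5207.0656 N (compression)
  F[0-2] = -1441.9428 N (compression)
  F[1-2] = +2704.4820 N (tension)
  Rx@0 = +4230.1100 N
  Ry@0 = +4397.6875 N
  Ry@2 = -2288.0175 N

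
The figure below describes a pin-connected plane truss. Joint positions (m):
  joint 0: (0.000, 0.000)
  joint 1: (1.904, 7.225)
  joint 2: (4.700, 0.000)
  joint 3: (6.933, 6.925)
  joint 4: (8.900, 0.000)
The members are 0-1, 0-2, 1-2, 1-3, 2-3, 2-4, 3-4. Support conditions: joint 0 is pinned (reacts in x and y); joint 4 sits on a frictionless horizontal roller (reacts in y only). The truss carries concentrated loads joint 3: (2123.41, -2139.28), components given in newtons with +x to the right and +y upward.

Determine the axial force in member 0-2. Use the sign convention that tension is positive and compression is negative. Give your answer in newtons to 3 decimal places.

N=5 nodes, M=7 members, R=3 reactions → 2N=10, M+R=10
member 0 (0-1): L=7.4717, (cx,cy)=(0.2548,0.9670)
member 1 (0-2): L=4.7000, (cx,cy)=(1.0000,0.0000)
member 2 (1-2): L=7.7471, (cx,cy)=(0.3609,-0.9326)
member 3 (1-3): L=5.0379, (cx,cy)=(0.9982,-0.0595)
member 4 (2-3): L=7.2761, (cx,cy)=(0.3069,0.9517)
member 5 (2-4): L=4.2000, (cx,cy)=(1.0000,0.0000)
member 6 (3-4): L=7.1989, (cx,cy)=(0.2732,-0.9619)
solve A·x = −loads:
  F[0-1] = +1219.6649 N (tension)
  F[0-2] = +1812.6037 N (tension)
  F[1-2] = -1314.8681 N (compression)
  F[1-3] = +786.7478 N (tension)
  F[2-3] = +1288.4230 N (tension)
  F[2-4] = +942.6486 N (tension)
  F[3-4] = -3449.9589 N (compression)
  Rx@0 = -2123.4100 N
  Ry@0 = -1179.3989 N
  Ry@4 = +3318.6789 N

1812.604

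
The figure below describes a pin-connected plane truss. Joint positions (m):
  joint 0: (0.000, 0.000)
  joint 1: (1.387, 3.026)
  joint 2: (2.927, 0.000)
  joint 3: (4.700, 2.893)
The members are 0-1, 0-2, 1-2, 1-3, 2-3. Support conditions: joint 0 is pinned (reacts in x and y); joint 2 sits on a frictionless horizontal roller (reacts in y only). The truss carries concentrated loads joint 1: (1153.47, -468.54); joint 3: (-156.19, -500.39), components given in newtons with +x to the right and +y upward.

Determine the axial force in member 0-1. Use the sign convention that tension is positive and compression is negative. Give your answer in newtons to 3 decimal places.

1204.215

N=4 nodes, M=5 members, R=3 reactions → 2N=8, M+R=8
member 0 (0-1): L=3.3287, (cx,cy)=(0.4167,0.9091)
member 1 (0-2): L=2.9270, (cx,cy)=(1.0000,0.0000)
member 2 (1-2): L=3.3953, (cx,cy)=(0.4536,-0.8912)
member 3 (1-3): L=3.3157, (cx,cy)=(0.9992,-0.0401)
member 4 (2-3): L=3.3931, (cx,cy)=(0.5225,0.8526)
solve A·x = −loads:
  F[0-1] = +1204.2154 N (tension)
  F[0-2] = +495.5131 N (tension)
  F[1-2] = -1760.6514 N (compression)
  F[1-3] = +146.9833 N (tension)
  F[2-3] = -579.9713 N (compression)
  Rx@0 = -997.2800 N
  Ry@0 = -1094.6985 N
  Ry@2 = +2063.6285 N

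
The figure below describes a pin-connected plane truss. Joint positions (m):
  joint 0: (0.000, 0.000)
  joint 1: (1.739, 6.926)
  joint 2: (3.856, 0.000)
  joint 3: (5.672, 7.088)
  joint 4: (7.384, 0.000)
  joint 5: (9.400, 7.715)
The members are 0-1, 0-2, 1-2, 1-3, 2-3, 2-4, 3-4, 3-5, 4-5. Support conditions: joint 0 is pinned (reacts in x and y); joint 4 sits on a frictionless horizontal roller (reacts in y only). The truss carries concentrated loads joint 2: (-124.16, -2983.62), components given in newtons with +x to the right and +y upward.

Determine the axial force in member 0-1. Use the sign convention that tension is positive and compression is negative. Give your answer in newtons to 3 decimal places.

N=6 nodes, M=9 members, R=3 reactions → 2N=12, M+R=12
member 0 (0-1): L=7.1410, (cx,cy)=(0.2435,0.9699)
member 1 (0-2): L=3.8560, (cx,cy)=(1.0000,0.0000)
member 2 (1-2): L=7.2423, (cx,cy)=(0.2923,-0.9563)
member 3 (1-3): L=3.9363, (cx,cy)=(0.9992,0.0412)
member 4 (2-3): L=7.3169, (cx,cy)=(0.2482,0.9687)
member 5 (2-4): L=3.5280, (cx,cy)=(1.0000,0.0000)
member 6 (3-4): L=7.2918, (cx,cy)=(0.2348,-0.9720)
member 7 (3-5): L=3.7804, (cx,cy)=(0.9861,0.1659)
member 8 (4-5): L=7.9741, (cx,cy)=(0.2528,0.9675)
solve A·x = −loads:
  F[0-1] = -1469.7915 N (compression)
  F[0-2] = +233.7695 N (tension)
  F[1-2] = +1456.8905 N (tension)
  F[1-3] = -784.4574 N (compression)
  F[2-3] = +1641.7291 N (tension)
  F[2-4] = +376.3301 N (tension)
  F[3-4] = -1602.8810 N (compression)
  F[3-5] = -0.0000 N (compression)
  F[4-5] = +0.0000 N (tension)
  Rx@0 = +124.1600 N
  Ry@0 = +1425.5433 N
  Ry@4 = +1558.0767 N

-1469.792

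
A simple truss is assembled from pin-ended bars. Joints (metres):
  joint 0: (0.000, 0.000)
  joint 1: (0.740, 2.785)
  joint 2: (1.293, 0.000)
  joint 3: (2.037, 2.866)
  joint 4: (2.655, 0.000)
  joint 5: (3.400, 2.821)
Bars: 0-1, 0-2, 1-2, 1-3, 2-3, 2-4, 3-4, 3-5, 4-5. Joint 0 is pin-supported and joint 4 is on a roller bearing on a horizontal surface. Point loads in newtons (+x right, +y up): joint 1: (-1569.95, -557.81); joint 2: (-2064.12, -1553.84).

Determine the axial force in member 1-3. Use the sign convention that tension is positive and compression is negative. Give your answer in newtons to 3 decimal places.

355.556

N=6 nodes, M=9 members, R=3 reactions → 2N=12, M+R=12
member 0 (0-1): L=2.8816, (cx,cy)=(0.2568,0.9665)
member 1 (0-2): L=1.2930, (cx,cy)=(1.0000,0.0000)
member 2 (1-2): L=2.8394, (cx,cy)=(0.1948,-0.9809)
member 3 (1-3): L=1.2995, (cx,cy)=(0.9981,0.0623)
member 4 (2-3): L=2.9610, (cx,cy)=(0.2513,0.9679)
member 5 (2-4): L=1.3620, (cx,cy)=(1.0000,0.0000)
member 6 (3-4): L=2.9319, (cx,cy)=(0.2108,-0.9775)
member 7 (3-5): L=1.3637, (cx,cy)=(0.9995,-0.0330)
member 8 (4-5): L=2.9177, (cx,cy)=(0.2553,0.9669)
solve A·x = −loads:
  F[0-1] = -2945.0319 N (compression)
  F[0-2] = -2877.7900 N (compression)
  F[1-2] = +2355.7327 N (tension)
  F[1-3] = +355.5556 N (tension)
  F[2-3] = -781.8659 N (compression)
  F[2-4] = -158.4073 N (compression)
  F[3-4] = +751.5048 N (tension)
  F[3-5] = +0.0000 N (tension)
  F[4-5] = -0.0000 N (compression)
  Rx@0 = +3634.0700 N
  Ry@0 = +2846.2700 N
  Ry@4 = -734.6200 N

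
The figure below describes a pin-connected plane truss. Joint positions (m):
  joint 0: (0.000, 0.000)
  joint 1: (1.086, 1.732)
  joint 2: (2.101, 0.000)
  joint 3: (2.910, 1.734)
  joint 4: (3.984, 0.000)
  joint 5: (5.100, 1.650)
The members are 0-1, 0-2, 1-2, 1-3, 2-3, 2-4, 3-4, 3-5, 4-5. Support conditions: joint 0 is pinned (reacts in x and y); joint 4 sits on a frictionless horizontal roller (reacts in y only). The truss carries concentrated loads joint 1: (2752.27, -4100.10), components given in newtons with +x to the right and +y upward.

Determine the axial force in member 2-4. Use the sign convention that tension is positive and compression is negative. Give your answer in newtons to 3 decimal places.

1433.342

N=6 nodes, M=9 members, R=3 reactions → 2N=12, M+R=12
member 0 (0-1): L=2.0443, (cx,cy)=(0.5312,0.8472)
member 1 (0-2): L=2.1010, (cx,cy)=(1.0000,0.0000)
member 2 (1-2): L=2.0075, (cx,cy)=(0.5056,-0.8628)
member 3 (1-3): L=1.8240, (cx,cy)=(1.0000,0.0011)
member 4 (2-3): L=1.9134, (cx,cy)=(0.4228,0.9062)
member 5 (2-4): L=1.8830, (cx,cy)=(1.0000,0.0000)
member 6 (3-4): L=2.0397, (cx,cy)=(0.5266,-0.8501)
member 7 (3-5): L=2.1916, (cx,cy)=(0.9993,-0.0383)
member 8 (4-5): L=1.9920, (cx,cy)=(0.5602,0.8283)
solve A·x = −loads:
  F[0-1] = -2107.9726 N (compression)
  F[0-2] = +3872.0873 N (tension)
  F[1-2] = -2685.4619 N (compression)
  F[1-3] = -2514.3073 N (compression)
  F[2-3] = +2556.6810 N (tension)
  F[2-4] = +1433.3420 N (tension)
  F[3-4] = -2722.1016 N (compression)
  F[3-5] = +0.0000 N (tension)
  F[4-5] = -0.0000 N (compression)
  Rx@0 = -2752.2700 N
  Ry@0 = +1785.9333 N
  Ry@4 = +2314.1667 N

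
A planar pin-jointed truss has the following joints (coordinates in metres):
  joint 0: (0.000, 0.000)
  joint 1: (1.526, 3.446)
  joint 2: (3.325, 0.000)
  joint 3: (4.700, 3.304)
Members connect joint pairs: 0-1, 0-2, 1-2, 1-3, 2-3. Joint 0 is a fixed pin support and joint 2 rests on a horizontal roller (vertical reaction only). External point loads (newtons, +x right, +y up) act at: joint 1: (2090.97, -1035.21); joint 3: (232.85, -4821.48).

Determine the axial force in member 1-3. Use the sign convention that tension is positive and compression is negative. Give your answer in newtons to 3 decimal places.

N=4 nodes, M=5 members, R=3 reactions → 2N=8, M+R=8
member 0 (0-1): L=3.7688, (cx,cy)=(0.4049,0.9144)
member 1 (0-2): L=3.3250, (cx,cy)=(1.0000,0.0000)
member 2 (1-2): L=3.8873, (cx,cy)=(0.4628,-0.8865)
member 3 (1-3): L=3.1772, (cx,cy)=(0.9990,-0.0447)
member 4 (2-3): L=3.5787, (cx,cy)=(0.3842,0.9232)
solve A·x = −loads:
  F[0-1] = +4191.1206 N (tension)
  F[0-2] = +626.8053 N (tension)
  F[1-2] = -5601.7099 N (compression)
  F[1-3] = +2200.6353 N (tension)
  F[2-3] = -5115.8031 N (compression)
  Rx@0 = -2323.8200 N
  Ry@0 = -3832.1838 N
  Ry@2 = +9688.8738 N

2200.635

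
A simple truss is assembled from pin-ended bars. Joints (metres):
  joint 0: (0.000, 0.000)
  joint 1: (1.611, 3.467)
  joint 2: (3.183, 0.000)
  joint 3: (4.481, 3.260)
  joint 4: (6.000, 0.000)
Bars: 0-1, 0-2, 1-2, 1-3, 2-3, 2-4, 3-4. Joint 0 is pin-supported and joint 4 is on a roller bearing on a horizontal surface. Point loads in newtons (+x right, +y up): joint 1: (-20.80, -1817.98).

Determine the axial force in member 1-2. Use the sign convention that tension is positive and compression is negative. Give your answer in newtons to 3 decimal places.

N=5 nodes, M=7 members, R=3 reactions → 2N=10, M+R=10
member 0 (0-1): L=3.8230, (cx,cy)=(0.4214,0.9069)
member 1 (0-2): L=3.1830, (cx,cy)=(1.0000,0.0000)
member 2 (1-2): L=3.8067, (cx,cy)=(0.4130,-0.9108)
member 3 (1-3): L=2.8775, (cx,cy)=(0.9974,-0.0719)
member 4 (2-3): L=3.5089, (cx,cy)=(0.3699,0.9291)
member 5 (2-4): L=2.8170, (cx,cy)=(1.0000,0.0000)
member 6 (3-4): L=3.5965, (cx,cy)=(0.4224,-0.9064)
solve A·x = −loads:
  F[0-1] = -1479.6620 N (compression)
  F[0-2] = +602.7231 N (tension)
  F[1-2] = -491.0925 N (compression)
  F[1-3] = -400.9645 N (compression)
  F[2-3] = +481.4128 N (tension)
  F[2-4] = +221.8433 N (tension)
  F[3-4] = -525.2561 N (compression)
  Rx@0 = +20.8000 N
  Ry@0 = +1341.8713 N
  Ry@4 = +476.1087 N

-491.092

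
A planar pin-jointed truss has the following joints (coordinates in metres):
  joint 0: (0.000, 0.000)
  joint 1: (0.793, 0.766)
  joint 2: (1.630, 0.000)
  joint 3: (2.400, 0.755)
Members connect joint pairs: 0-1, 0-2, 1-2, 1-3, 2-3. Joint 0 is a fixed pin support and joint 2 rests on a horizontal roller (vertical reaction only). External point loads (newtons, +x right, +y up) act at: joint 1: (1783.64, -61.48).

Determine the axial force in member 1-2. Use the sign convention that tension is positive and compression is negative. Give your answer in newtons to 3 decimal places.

N=4 nodes, M=5 members, R=3 reactions → 2N=8, M+R=8
member 0 (0-1): L=1.1025, (cx,cy)=(0.7192,0.6948)
member 1 (0-2): L=1.6300, (cx,cy)=(1.0000,0.0000)
member 2 (1-2): L=1.1346, (cx,cy)=(0.7377,-0.6751)
member 3 (1-3): L=1.6070, (cx,cy)=(1.0000,-0.0068)
member 4 (2-3): L=1.0784, (cx,cy)=(0.7140,0.7001)
solve A·x = −loads:
  F[0-1] = +1161.0280 N (tension)
  F[0-2] = +948.5762 N (tension)
  F[1-2] = -1285.8517 N (compression)
  F[1-3] = -0.0000 N (compression)
  F[2-3] = +0.0000 N (tension)
  Rx@0 = -1783.6400 N
  Ry@0 = -806.6316 N
  Ry@2 = +868.1116 N

-1285.852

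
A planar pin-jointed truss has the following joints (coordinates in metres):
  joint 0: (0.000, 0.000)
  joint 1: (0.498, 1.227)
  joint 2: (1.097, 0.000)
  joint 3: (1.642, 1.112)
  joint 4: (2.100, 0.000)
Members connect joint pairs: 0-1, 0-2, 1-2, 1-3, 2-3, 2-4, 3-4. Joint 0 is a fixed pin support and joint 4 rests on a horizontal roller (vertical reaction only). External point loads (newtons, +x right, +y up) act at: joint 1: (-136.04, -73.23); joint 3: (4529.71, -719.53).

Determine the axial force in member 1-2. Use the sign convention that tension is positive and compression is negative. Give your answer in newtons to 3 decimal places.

-2667.130

N=5 nodes, M=7 members, R=3 reactions → 2N=10, M+R=10
member 0 (0-1): L=1.3242, (cx,cy)=(0.3761,0.9266)
member 1 (0-2): L=1.0970, (cx,cy)=(1.0000,0.0000)
member 2 (1-2): L=1.3654, (cx,cy)=(0.4387,-0.8986)
member 3 (1-3): L=1.1498, (cx,cy)=(0.9950,-0.1000)
member 4 (2-3): L=1.2384, (cx,cy)=(0.4401,0.8980)
member 5 (2-4): L=1.0030, (cx,cy)=(1.0000,0.0000)
member 6 (3-4): L=1.2026, (cx,cy)=(0.3808,-0.9246)
solve A·x = −loads:
  F[0-1] = +2273.1878 N (tension)
  F[0-2] = +3538.7850 N (tension)
  F[1-2] = -2667.1297 N (compression)
  F[1-3] = +2171.8800 N (tension)
  F[2-3] = +2669.1574 N (tension)
  F[2-4] = +1194.0426 N (tension)
  F[3-4] = -3135.3408 N (compression)
  Rx@0 = -4393.6700 N
  Ry@0 = -2106.3130 N
  Ry@4 = +2899.0730 N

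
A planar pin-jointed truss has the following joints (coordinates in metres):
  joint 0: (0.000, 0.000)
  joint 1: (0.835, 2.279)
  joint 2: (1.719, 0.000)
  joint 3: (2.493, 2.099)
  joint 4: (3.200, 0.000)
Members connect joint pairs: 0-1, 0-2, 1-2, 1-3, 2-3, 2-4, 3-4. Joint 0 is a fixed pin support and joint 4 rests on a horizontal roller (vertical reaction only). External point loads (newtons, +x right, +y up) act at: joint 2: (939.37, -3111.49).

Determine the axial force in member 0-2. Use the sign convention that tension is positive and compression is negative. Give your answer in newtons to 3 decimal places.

1466.983

N=5 nodes, M=7 members, R=3 reactions → 2N=10, M+R=10
member 0 (0-1): L=2.4272, (cx,cy)=(0.3440,0.9390)
member 1 (0-2): L=1.7190, (cx,cy)=(1.0000,0.0000)
member 2 (1-2): L=2.4444, (cx,cy)=(0.3616,-0.9323)
member 3 (1-3): L=1.6677, (cx,cy)=(0.9942,-0.1079)
member 4 (2-3): L=2.2372, (cx,cy)=(0.3460,0.9382)
member 5 (2-4): L=1.4810, (cx,cy)=(1.0000,0.0000)
member 6 (3-4): L=2.2149, (cx,cy)=(0.3192,-0.9477)
solve A·x = −loads:
  F[0-1] = -1533.6495 N (compression)
  F[0-2] = +1466.9832 N (tension)
  F[1-2] = +1676.6170 N (tension)
  F[1-3] = -1140.6023 N (compression)
  F[2-3] = +1650.2617 N (tension)
  F[2-4] = +562.9908 N (tension)
  F[3-4] = -1763.7221 N (compression)
  Rx@0 = -939.3700 N
  Ry@0 = +1440.0365 N
  Ry@4 = +1671.4535 N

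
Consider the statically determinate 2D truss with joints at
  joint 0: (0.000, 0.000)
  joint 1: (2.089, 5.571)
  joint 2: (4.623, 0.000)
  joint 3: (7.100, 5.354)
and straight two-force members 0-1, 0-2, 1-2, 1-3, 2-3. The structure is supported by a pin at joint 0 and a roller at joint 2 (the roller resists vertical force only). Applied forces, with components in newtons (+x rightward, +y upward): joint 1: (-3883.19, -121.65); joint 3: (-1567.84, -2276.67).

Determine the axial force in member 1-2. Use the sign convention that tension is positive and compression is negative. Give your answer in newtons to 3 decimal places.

5759.091

N=4 nodes, M=5 members, R=3 reactions → 2N=8, M+R=8
member 0 (0-1): L=5.9498, (cx,cy)=(0.3511,0.9363)
member 1 (0-2): L=4.6230, (cx,cy)=(1.0000,0.0000)
member 2 (1-2): L=6.1202, (cx,cy)=(0.4140,-0.9103)
member 3 (1-3): L=5.0157, (cx,cy)=(0.9991,-0.0433)
member 4 (2-3): L=5.8992, (cx,cy)=(0.4199,0.9076)
solve A·x = −loads:
  F[0-1] = -5705.2974 N (compression)
  F[0-2] = -3447.8714 N (compression)
  F[1-2] = +5759.0906 N (tension)
  F[1-3] = -504.9170 N (compression)
  F[2-3] = -2532.5839 N (compression)
  Rx@0 = +5451.0300 N
  Ry@0 = +5342.0758 N
  Ry@2 = -2943.7558 N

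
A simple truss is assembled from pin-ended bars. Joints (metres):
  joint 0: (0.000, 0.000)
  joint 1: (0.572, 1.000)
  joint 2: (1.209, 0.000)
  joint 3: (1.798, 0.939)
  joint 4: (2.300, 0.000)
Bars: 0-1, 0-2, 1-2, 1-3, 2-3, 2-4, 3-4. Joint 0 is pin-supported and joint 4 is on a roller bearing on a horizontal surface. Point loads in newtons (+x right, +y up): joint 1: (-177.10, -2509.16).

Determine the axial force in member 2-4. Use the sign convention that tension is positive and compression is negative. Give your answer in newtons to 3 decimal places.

292.442

N=5 nodes, M=7 members, R=3 reactions → 2N=10, M+R=10
member 0 (0-1): L=1.1520, (cx,cy)=(0.4965,0.8680)
member 1 (0-2): L=1.2090, (cx,cy)=(1.0000,0.0000)
member 2 (1-2): L=1.1857, (cx,cy)=(0.5373,-0.8434)
member 3 (1-3): L=1.2275, (cx,cy)=(0.9988,-0.0497)
member 4 (2-3): L=1.1084, (cx,cy)=(0.5314,0.8471)
member 5 (2-4): L=1.0910, (cx,cy)=(1.0000,0.0000)
member 6 (3-4): L=1.0648, (cx,cy)=(0.4715,-0.8819)
solve A·x = −loads:
  F[0-1] = -2260.4567 N (compression)
  F[0-2] = +945.2457 N (tension)
  F[1-2] = -612.2128 N (compression)
  F[1-3] = -617.0922 N (compression)
  F[2-3] = +609.5264 N (tension)
  F[2-4] = +292.4416 N (tension)
  F[3-4] = -620.2821 N (compression)
  Rx@0 = +177.1000 N
  Ry@0 = +1962.1428 N
  Ry@4 = +547.0172 N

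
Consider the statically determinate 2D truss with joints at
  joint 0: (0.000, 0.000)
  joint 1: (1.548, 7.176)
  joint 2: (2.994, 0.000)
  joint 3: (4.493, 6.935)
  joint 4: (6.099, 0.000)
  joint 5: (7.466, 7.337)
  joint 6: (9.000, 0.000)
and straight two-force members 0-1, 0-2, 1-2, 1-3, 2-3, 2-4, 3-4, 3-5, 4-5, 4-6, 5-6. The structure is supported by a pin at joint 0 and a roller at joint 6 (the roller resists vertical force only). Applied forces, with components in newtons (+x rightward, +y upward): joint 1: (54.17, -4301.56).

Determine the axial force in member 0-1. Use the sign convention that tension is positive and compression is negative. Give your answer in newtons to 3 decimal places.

-3599.435

N=7 nodes, M=11 members, R=3 reactions → 2N=14, M+R=14
member 0 (0-1): L=7.3411, (cx,cy)=(0.2109,0.9775)
member 1 (0-2): L=2.9940, (cx,cy)=(1.0000,0.0000)
member 2 (1-2): L=7.3202, (cx,cy)=(0.1975,-0.9803)
member 3 (1-3): L=2.9548, (cx,cy)=(0.9967,-0.0816)
member 4 (2-3): L=7.0952, (cx,cy)=(0.2113,0.9774)
member 5 (2-4): L=3.1050, (cx,cy)=(1.0000,0.0000)
member 6 (3-4): L=7.1185, (cx,cy)=(0.2256,-0.9742)
member 7 (3-5): L=3.0001, (cx,cy)=(0.9910,0.1340)
member 8 (4-5): L=7.4633, (cx,cy)=(0.1832,0.9831)
member 9 (4-6): L=2.9010, (cx,cy)=(1.0000,0.0000)
member 10 (5-6): L=7.4956, (cx,cy)=(0.2047,-0.9788)
solve A·x = −loads:
  F[0-1] = -3599.4355 N (compression)
  F[0-2] = +813.1776 N (tension)
  F[1-2] = -743.1715 N (compression)
  F[1-3] = -668.6031 N (compression)
  F[2-3] = +745.3524 N (tension)
  F[2-4] = +508.9042 N (tension)
  F[3-4] = -847.8669 N (compression)
  F[3-5] = -320.5088 N (compression)
  F[4-5] = +840.2218 N (tension)
  F[4-6] = +163.7200 N (tension)
  F[5-6] = -799.9919 N (compression)
  Rx@0 = -54.1700 N
  Ry@0 = +3518.5001 N
  Ry@6 = +783.0599 N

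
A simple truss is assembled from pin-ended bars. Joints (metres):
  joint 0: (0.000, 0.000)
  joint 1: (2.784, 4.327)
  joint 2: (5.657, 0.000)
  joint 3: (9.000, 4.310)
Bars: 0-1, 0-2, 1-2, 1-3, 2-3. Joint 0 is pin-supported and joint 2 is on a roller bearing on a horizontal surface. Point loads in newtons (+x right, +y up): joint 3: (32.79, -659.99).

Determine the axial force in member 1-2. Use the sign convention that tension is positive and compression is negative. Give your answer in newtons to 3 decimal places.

N=4 nodes, M=5 members, R=3 reactions → 2N=8, M+R=8
member 0 (0-1): L=5.1452, (cx,cy)=(0.5411,0.8410)
member 1 (0-2): L=5.6570, (cx,cy)=(1.0000,0.0000)
member 2 (1-2): L=5.1939, (cx,cy)=(0.5531,-0.8331)
member 3 (1-3): L=6.2160, (cx,cy)=(1.0000,-0.0027)
member 4 (2-3): L=5.4545, (cx,cy)=(0.6129,0.7902)
solve A·x = −loads:
  F[0-1] = +493.4812 N (tension)
  F[0-2] = -234.2237 N (compression)
  F[1-2] = -499.9360 N (compression)
  F[1-3] = +543.5524 N (tension)
  F[2-3] = -833.3684 N (compression)
  Rx@0 = -32.7900 N
  Ry@0 = -415.0029 N
  Ry@2 = +1074.9929 N

-499.936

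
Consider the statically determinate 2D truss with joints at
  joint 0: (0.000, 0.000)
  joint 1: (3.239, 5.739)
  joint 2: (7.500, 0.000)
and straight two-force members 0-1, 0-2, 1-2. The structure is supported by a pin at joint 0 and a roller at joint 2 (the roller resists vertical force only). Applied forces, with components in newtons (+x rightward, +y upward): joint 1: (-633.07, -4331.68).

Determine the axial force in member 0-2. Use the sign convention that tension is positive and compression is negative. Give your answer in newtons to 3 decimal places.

1029.265

N=3 nodes, M=3 members, R=3 reactions → 2N=6, M+R=6
member 0 (0-1): L=6.5899, (cx,cy)=(0.4915,0.8709)
member 1 (0-2): L=7.5000, (cx,cy)=(1.0000,0.0000)
member 2 (1-2): L=7.1479, (cx,cy)=(0.5961,-0.8029)
solve A·x = −loads:
  F[0-1] = -3382.1178 N (compression)
  F[0-2] = +1029.2650 N (tension)
  F[1-2] = -1726.6057 N (compression)
  Rx@0 = +633.0700 N
  Ry@0 = +2945.3970 N
  Ry@2 = +1386.2830 N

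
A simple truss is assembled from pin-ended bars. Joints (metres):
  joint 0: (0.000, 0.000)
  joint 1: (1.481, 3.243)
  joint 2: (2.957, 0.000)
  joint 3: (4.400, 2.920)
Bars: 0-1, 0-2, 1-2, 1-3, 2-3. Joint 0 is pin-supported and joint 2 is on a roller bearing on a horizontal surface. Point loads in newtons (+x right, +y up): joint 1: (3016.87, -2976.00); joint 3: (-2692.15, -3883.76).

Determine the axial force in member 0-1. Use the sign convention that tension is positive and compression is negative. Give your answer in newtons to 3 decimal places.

N=4 nodes, M=5 members, R=3 reactions → 2N=8, M+R=8
member 0 (0-1): L=3.5652, (cx,cy)=(0.4154,0.9096)
member 1 (0-2): L=2.9570, (cx,cy)=(1.0000,0.0000)
member 2 (1-2): L=3.5631, (cx,cy)=(0.4142,-0.9102)
member 3 (1-3): L=2.9368, (cx,cy)=(0.9939,-0.1100)
member 4 (2-3): L=3.2571, (cx,cy)=(0.4430,0.8965)
solve A·x = −loads:
  F[0-1] = +1165.2658 N (tension)
  F[0-2] = -159.3412 N (compression)
  F[1-2] = -4345.2343 N (compression)
  F[1-3] = -737.2815 N (compression)
  F[2-3] = -4422.5605 N (compression)
  Rx@0 = -324.7200 N
  Ry@0 = -1059.9666 N
  Ry@2 = +7919.7266 N

1165.266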